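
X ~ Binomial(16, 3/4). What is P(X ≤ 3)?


P(X ≤ 3) = Σ P(X=i) for i=0..3
P(X=0) = 1/4294967296
P(X=1) = 3/268435456
P(X=2) = 135/536870912
P(X=3) = 945/268435456
Sum = 16249/4294967296

P(X ≤ 3) = 16249/4294967296 ≈ 0.00%


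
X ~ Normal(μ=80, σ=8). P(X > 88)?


z = (88-80)/8 = 1.0
P(X > 88) = 1 - P(Z ≤ 1.0) = 1 - 0.8413 = 0.1587

P(X > 88) ≈ 0.1587


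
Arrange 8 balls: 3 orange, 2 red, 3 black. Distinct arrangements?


8!/(3!×2!×3!) = 560

560


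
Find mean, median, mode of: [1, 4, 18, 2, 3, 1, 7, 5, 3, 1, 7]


Sorted: [1, 1, 1, 2, 3, 3, 4, 5, 7, 7, 18]
Mean = 52/11
Median = 3
Freq: {1: 3, 4: 1, 18: 1, 2: 1, 3: 2, 7: 2, 5: 1}
Mode: [1]

Mean=52/11, Median=3, Mode=1


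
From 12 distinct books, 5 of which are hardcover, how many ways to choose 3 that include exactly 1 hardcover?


Choose 1 of the 5 hardcovers and 2 of the other 7 books:
C(5,1)×C(7,2) = 5×21 = 105

105


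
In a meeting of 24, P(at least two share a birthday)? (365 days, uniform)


P(all different) = Π(365-i)/365 for i=0..23
= 0.461656
P(match) = 1 - 0.461656 = 0.538344

P ≈ 0.5383 ≈ 53.83%


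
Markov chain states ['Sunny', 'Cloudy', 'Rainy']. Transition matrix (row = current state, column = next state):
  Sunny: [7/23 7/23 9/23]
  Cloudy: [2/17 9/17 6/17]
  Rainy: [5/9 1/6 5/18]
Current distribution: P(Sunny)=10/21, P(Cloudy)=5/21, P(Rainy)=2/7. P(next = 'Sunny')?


P(next=Sunny) = Σᵢ P(now=i)×P(i→Sunny)
= 10/21×7/23 + 5/21×2/17 + 2/7×5/9
= 10/69 + 10/357 + 10/63 = 8170/24633

P = 8170/24633 ≈ 0.3317


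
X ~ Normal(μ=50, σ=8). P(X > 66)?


z = (66-50)/8 = 2.0
P(X > 66) = 1 - P(Z ≤ 2.0) = 1 - 0.9772 = 0.0228

P(X > 66) ≈ 0.0228


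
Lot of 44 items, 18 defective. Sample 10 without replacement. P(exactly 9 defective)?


Hypergeometric: C(18,9)×C(26,1)/C(44,10)
= 48620×26/2481256778 = 4420/8675723

P(X=9) = 4420/8675723 ≈ 0.05%


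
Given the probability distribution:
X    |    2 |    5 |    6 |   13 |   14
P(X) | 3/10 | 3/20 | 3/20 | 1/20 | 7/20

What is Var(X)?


E[X] = 39/5
E[X²] = 437/5
Var(X) = E[X²] - (E[X])² = 437/5 - 1521/25 = 664/25

Var(X) = 664/25 ≈ 26.5600


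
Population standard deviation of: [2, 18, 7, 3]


Mean = 30/4 = 15/2
  (2-15/2)²=121/4
  (18-15/2)²=441/4
  (7-15/2)²=1/4
  (3-15/2)²=81/4
Σ(x-μ)² = 161
σ² = 161/4

σ = √(161/4) ≈ 6.3443


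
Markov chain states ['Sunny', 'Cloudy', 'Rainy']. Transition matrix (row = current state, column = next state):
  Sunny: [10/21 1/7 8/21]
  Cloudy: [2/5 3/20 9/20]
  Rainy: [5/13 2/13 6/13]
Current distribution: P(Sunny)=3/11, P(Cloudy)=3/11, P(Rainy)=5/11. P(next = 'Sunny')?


P(next=Sunny) = Σᵢ P(now=i)×P(i→Sunny)
= 3/11×10/21 + 3/11×2/5 + 5/11×5/13
= 10/77 + 6/55 + 25/143 = 2071/5005

P = 2071/5005 ≈ 0.4138


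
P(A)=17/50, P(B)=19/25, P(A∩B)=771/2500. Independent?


P(A)×P(B) = 323/1250
P(A∩B) = 771/2500
Not equal → NOT independent

No, not independent


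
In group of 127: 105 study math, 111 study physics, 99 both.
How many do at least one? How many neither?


|A∪B| = 105+111-99 = 117
Neither = 127-117 = 10

At least one: 117; Neither: 10


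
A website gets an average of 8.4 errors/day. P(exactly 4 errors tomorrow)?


Poisson(λ=8.4): P(X=4) = e^(-λ)×λ^k/k!
= e^(-8.4) × 8.4^4 / 4!
≈ 0.0002248673242 × 4978.7136 / 24 ≈ 0.046648

P(X=4) ≈ 0.046648 ≈ 4.66%


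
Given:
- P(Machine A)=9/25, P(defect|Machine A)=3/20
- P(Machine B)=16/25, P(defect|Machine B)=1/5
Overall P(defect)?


P(B) = Σ P(B|Aᵢ)×P(Aᵢ)
  3/20×9/25 = 27/500
  1/5×16/25 = 16/125
Sum = 91/500

P(defect) = 91/500 ≈ 18.20%


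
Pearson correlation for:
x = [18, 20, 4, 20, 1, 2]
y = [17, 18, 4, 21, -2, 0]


n=6, Σx=65, Σy=58, Σxy=1100, Σx²=1145, Σy²=1074
r = (6×1100 - 65×58)/√((6×1145 - 65²)(6×1074 - 58²))
= 2830/√(2645×3080) = 2830/√8146600 ≈ 2830/2854.2249 ≈ 0.9915

r ≈ 0.9915


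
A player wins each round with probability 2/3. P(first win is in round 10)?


Geometric: P(X=10) = (1-p)^(k-1)×p = (1/3)^9×2/3 = 2/59049

P(X=10) = 2/59049 ≈ 0.00%


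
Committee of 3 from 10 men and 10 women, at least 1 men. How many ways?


Count by #men:
  1M,2W: C(10,1)×C(10,2)=450
  2M,1W: C(10,2)×C(10,1)=450
  3M,0W: C(10,3)×C(10,0)=120
Total = 1020

1020


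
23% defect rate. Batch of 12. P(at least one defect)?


P(all good) = (77/100)^12 = 43439888521963583647921/1000000000000000000000000
P(≥1 defect) = 956560111478036416352079/1000000000000000000000000

P = 956560111478036416352079/1000000000000000000000000 ≈ 95.66%


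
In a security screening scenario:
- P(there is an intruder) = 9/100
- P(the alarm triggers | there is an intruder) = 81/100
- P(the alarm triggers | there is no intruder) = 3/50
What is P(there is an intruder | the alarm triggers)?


Using Bayes' theorem:
P(A|B) = P(B|A)·P(A) / P(B)

P(the alarm triggers) = 81/100 × 9/100 + 3/50 × 91/100
= 729/10000 + 273/5000 = 51/400

P(there is an intruder|the alarm triggers) = (729/10000) / (51/400) = 243/425

P(there is an intruder|the alarm triggers) = 243/425 ≈ 57.18%


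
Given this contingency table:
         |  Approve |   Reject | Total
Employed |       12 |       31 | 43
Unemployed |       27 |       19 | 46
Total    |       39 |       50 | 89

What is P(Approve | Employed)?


P(Approve | Employed) = 12/(12+31) = 12/43

P(Approve|Employed) = 12/43 ≈ 27.91%


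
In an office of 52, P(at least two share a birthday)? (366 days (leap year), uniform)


P(all different) = Π(366-i)/366 for i=0..51
= 0.022238
P(match) = 1 - 0.022238 = 0.977762

P ≈ 0.9778 ≈ 97.78%


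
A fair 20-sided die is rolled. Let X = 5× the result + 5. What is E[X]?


E[die] = (1+20)/2 = 21/2
E[X] = 5×21/2 + 5 = 115/2

E[X] = 115/2


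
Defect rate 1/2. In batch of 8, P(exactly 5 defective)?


Binomial: P(X=5) = C(8,5)×p^5×(1-p)^3
= 56 × 1/32 × 1/8 = 7/32

P(X=5) = 7/32 ≈ 21.88%


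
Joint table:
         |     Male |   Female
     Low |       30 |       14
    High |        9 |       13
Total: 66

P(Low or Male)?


P(Low∨Male) = P(Low) + P(Male) - P(Low∧Male)
= (44 + 39 - 30)/66 = 53/66

P = 53/66 ≈ 80.30%


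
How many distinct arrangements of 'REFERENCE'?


Letters: 9, freq: {'R': 2, 'E': 4, 'F': 1, 'N': 1, 'C': 1}
9!/(2!×4!×1!×1!×1!) = 362880/48 = 7560

7560


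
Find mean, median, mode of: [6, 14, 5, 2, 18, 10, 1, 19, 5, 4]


Sorted: [1, 2, 4, 5, 5, 6, 10, 14, 18, 19]
Mean = 84/10 = 42/5
Median = 11/2
Freq: {6: 1, 14: 1, 5: 2, 2: 1, 18: 1, 10: 1, 1: 1, 19: 1, 4: 1}
Mode: [5]

Mean=42/5, Median=11/2, Mode=5


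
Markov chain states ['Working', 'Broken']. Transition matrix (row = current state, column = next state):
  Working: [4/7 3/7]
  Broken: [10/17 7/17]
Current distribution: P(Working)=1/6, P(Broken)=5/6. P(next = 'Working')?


P(next=Working) = Σᵢ P(now=i)×P(i→Working)
= 1/6×4/7 + 5/6×10/17
= 2/21 + 25/51 = 209/357

P = 209/357 ≈ 0.5854


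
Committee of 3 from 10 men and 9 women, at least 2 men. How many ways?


Count by #men:
  2M,1W: C(10,2)×C(9,1)=405
  3M,0W: C(10,3)×C(9,0)=120
Total = 525

525


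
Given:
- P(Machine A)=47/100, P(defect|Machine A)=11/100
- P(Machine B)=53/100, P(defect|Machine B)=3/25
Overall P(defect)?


P(B) = Σ P(B|Aᵢ)×P(Aᵢ)
  11/100×47/100 = 517/10000
  3/25×53/100 = 159/2500
Sum = 1153/10000

P(defect) = 1153/10000 ≈ 11.53%


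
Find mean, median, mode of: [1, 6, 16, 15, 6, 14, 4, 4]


Sorted: [1, 4, 4, 6, 6, 14, 15, 16]
Mean = 66/8 = 33/4
Median = 6
Freq: {1: 1, 6: 2, 16: 1, 15: 1, 14: 1, 4: 2}
Mode: [4, 6]

Mean=33/4, Median=6, Mode=[4, 6]


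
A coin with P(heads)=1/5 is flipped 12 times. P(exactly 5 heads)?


Binomial: P(X=5) = C(12,5)×p^5×(1-p)^7
= 792 × 1/3125 × 16384/78125 = 12976128/244140625

P(X=5) = 12976128/244140625 ≈ 5.32%


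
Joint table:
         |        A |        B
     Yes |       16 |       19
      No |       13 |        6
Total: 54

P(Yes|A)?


P(Yes|A) = 16/(16+13) = 16/29

P = 16/29 ≈ 55.17%


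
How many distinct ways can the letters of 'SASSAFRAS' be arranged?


Letters: 9, freq: {'S': 4, 'A': 3, 'F': 1, 'R': 1}
9!/(4!×3!×1!×1!) = 362880/144 = 2520

2520


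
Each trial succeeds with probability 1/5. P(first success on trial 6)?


Geometric: P(X=6) = (1-p)^(k-1)×p = (4/5)^5×1/5 = 1024/15625

P(X=6) = 1024/15625 ≈ 6.55%


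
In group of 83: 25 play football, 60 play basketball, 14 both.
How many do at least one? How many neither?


|A∪B| = 25+60-14 = 71
Neither = 83-71 = 12

At least one: 71; Neither: 12


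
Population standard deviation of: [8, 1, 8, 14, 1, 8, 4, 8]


Mean = 52/8 = 13/2
  (8-13/2)²=9/4
  (1-13/2)²=121/4
  (8-13/2)²=9/4
  (14-13/2)²=225/4
  (1-13/2)²=121/4
  (8-13/2)²=9/4
  (4-13/2)²=25/4
  (8-13/2)²=9/4
Σ(x-μ)² = 132
σ² = 132/8 = 33/2

σ = √(33/2) ≈ 4.0620


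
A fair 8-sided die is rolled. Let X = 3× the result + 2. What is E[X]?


E[die] = (1+8)/2 = 9/2
E[X] = 3×9/2 + 2 = 31/2

E[X] = 31/2


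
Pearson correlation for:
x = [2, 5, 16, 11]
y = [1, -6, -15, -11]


n=4, Σx=34, Σy=-31, Σxy=-389, Σx²=406, Σy²=383
r = (4×(-389) - 34×(-31))/√((4×406 - 34²)(4×383 - (-31)²))
= -502/√(468×571) = -502/√267228 ≈ -502/516.9410 ≈ -0.9711

r ≈ -0.9711


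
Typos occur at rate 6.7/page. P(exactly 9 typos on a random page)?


Poisson(λ=6.7): P(X=9) = e^(-λ)×λ^k/k!
= e^(-6.7) × 6.7^9 / 9!
≈ 0.001230911903 × 27206534.3963 / 362880 ≈ 0.092286

P(X=9) ≈ 0.092286 ≈ 9.23%


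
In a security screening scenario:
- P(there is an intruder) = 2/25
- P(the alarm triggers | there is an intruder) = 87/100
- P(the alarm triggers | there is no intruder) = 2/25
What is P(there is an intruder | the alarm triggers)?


Using Bayes' theorem:
P(A|B) = P(B|A)·P(A) / P(B)

P(the alarm triggers) = 87/100 × 2/25 + 2/25 × 23/25
= 87/1250 + 46/625 = 179/1250

P(there is an intruder|the alarm triggers) = (87/1250) / (179/1250) = 87/179

P(there is an intruder|the alarm triggers) = 87/179 ≈ 48.60%


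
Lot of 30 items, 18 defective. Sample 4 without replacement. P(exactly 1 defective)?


Hypergeometric: C(18,1)×C(12,3)/C(30,4)
= 18×220/27405 = 88/609

P(X=1) = 88/609 ≈ 14.45%


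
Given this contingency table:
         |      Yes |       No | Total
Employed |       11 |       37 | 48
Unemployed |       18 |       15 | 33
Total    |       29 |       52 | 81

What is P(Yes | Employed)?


P(Yes | Employed) = 11/(11+37) = 11/48

P(Yes|Employed) = 11/48 ≈ 22.92%


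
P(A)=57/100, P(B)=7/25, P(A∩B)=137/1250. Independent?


P(A)×P(B) = 399/2500
P(A∩B) = 137/1250
Not equal → NOT independent

No, not independent


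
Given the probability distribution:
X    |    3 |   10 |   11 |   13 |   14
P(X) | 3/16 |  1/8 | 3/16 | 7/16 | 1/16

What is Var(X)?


E[X] = 167/16
E[X²] = 1969/16
Var(X) = E[X²] - (E[X])² = 1969/16 - 27889/256 = 3615/256

Var(X) = 3615/256 ≈ 14.1211


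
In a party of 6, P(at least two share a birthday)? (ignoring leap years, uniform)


P(all different) = Π(365-i)/365 for i=0..5
= 0.959538
P(match) = 1 - 0.959538 = 0.040462

P ≈ 0.0405 ≈ 4.05%


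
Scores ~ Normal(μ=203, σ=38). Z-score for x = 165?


z = (x - μ)/σ = (165 - 203)/38 = -1.0

z = -1.0


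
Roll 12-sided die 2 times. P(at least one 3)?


P(no 3)^2 = (11/12)^2 = 121/144
P(≥1) = 1 - 121/144 = 23/144

P = 23/144 ≈ 15.97%


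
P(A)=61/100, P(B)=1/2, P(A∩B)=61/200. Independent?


P(A)×P(B) = 61/200
P(A∩B) = 61/200
Equal ✓ → Independent

Yes, independent


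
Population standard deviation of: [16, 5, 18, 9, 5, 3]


Mean = 56/6 = 28/3
  (16-28/3)²=400/9
  (5-28/3)²=169/9
  (18-28/3)²=676/9
  (9-28/3)²=1/9
  (5-28/3)²=169/9
  (3-28/3)²=361/9
Σ(x-μ)² = 592/3
σ² = (592/3)/6 = 296/9

σ = √(296/9) ≈ 5.7349


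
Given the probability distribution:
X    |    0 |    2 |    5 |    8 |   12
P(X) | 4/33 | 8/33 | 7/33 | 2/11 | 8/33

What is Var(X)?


E[X] = 65/11
E[X²] = 581/11
Var(X) = E[X²] - (E[X])² = 581/11 - 4225/121 = 2166/121

Var(X) = 2166/121 ≈ 17.9008


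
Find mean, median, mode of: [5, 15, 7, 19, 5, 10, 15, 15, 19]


Sorted: [5, 5, 7, 10, 15, 15, 15, 19, 19]
Mean = 110/9
Median = 15
Freq: {5: 2, 15: 3, 7: 1, 19: 2, 10: 1}
Mode: [15]

Mean=110/9, Median=15, Mode=15


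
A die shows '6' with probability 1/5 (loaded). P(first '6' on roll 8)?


Geometric: P(X=8) = (1-p)^(k-1)×p = (4/5)^7×1/5 = 16384/390625

P(X=8) = 16384/390625 ≈ 4.19%


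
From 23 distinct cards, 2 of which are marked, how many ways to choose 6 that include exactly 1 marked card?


Choose 1 of the 2 marked cards and 5 of the other 21 cards:
C(2,1)×C(21,5) = 2×20349 = 40698

40698


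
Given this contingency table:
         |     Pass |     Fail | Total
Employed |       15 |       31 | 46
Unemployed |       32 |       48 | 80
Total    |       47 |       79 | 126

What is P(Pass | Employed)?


P(Pass | Employed) = 15/(15+31) = 15/46

P(Pass|Employed) = 15/46 ≈ 32.61%


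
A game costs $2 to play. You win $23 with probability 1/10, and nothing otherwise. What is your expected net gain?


E[gain] = (23-2)×1/10 + (-2)×9/10
= 21/10 - 9/5 = 3/10

Expected net gain = $3/10 ≈ $0.30


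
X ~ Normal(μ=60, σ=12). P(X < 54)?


z = (54-60)/12 = -0.5
P(Z < -0.5) = 0.3085

P(X < 54) ≈ 0.3085


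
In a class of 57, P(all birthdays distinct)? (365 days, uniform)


P(all different) = Π(365-i)/365 for i=0..56
= (365/365)×(364/365)×...×(309/365)
= 0.009878

P ≈ 0.0099 ≈ 0.99%


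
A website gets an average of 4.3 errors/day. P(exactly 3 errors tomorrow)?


Poisson(λ=4.3): P(X=3) = e^(-λ)×λ^k/k!
= e^(-4.3) × 4.3^3 / 3!
≈ 0.01356855901 × 79.507 / 6 ≈ 0.179799

P(X=3) ≈ 0.179799 ≈ 17.98%


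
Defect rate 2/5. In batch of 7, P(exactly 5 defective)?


Binomial: P(X=5) = C(7,5)×p^5×(1-p)^2
= 21 × 32/3125 × 9/25 = 6048/78125

P(X=5) = 6048/78125 ≈ 7.74%


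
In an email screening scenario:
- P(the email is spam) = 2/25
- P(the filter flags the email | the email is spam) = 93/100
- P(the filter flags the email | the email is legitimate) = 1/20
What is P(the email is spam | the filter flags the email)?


Using Bayes' theorem:
P(A|B) = P(B|A)·P(A) / P(B)

P(the filter flags the email) = 93/100 × 2/25 + 1/20 × 23/25
= 93/1250 + 23/500 = 301/2500

P(the email is spam|the filter flags the email) = (93/1250) / (301/2500) = 186/301

P(the email is spam|the filter flags the email) = 186/301 ≈ 61.79%


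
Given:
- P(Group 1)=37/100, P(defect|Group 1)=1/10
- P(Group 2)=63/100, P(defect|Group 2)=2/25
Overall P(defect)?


P(B) = Σ P(B|Aᵢ)×P(Aᵢ)
  1/10×37/100 = 37/1000
  2/25×63/100 = 63/1250
Sum = 437/5000

P(defect) = 437/5000 ≈ 8.74%


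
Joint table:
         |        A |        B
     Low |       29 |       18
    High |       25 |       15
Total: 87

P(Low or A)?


P(Low∨A) = P(Low) + P(A) - P(Low∧A)
= (47 + 54 - 29)/87 = 72/87 = 24/29

P = 24/29 ≈ 82.76%


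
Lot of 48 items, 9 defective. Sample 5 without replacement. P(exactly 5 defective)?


Hypergeometric: C(9,5)×C(39,0)/C(48,5)
= 126×1/1712304 = 7/95128

P(X=5) = 7/95128 ≈ 0.01%


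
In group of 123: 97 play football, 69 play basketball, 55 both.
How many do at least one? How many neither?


|A∪B| = 97+69-55 = 111
Neither = 123-111 = 12

At least one: 111; Neither: 12


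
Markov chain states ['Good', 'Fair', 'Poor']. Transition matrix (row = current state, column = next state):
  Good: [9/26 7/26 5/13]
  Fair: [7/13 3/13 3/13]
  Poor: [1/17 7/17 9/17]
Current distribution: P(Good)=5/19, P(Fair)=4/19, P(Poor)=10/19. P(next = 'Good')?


P(next=Good) = Σᵢ P(now=i)×P(i→Good)
= 5/19×9/26 + 4/19×7/13 + 10/19×1/17
= 45/494 + 28/247 + 10/323 = 1977/8398

P = 1977/8398 ≈ 0.2354


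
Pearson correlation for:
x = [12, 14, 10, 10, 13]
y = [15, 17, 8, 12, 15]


n=5, Σx=59, Σy=67, Σxy=813, Σx²=709, Σy²=947
r = (5×813 - 59×67)/√((5×709 - 59²)(5×947 - 67²))
= 112/√(64×246) = 112/√15744 ≈ 112/125.4751 ≈ 0.8926

r ≈ 0.8926


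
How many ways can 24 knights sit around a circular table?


Circular arrangements of 24 distinct objects: fix one position to break rotational symmetry.
(n-1)! = 23! = 25852016738884976640000

25852016738884976640000


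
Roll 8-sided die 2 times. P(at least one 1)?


P(no 1)^2 = (7/8)^2 = 49/64
P(≥1) = 1 - 49/64 = 15/64

P = 15/64 ≈ 23.44%


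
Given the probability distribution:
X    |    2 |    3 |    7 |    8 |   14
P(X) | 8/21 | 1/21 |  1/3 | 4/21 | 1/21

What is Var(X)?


E[X] = 38/7
E[X²] = 836/21
Var(X) = E[X²] - (E[X])² = 836/21 - 1444/49 = 1520/147

Var(X) = 1520/147 ≈ 10.3401


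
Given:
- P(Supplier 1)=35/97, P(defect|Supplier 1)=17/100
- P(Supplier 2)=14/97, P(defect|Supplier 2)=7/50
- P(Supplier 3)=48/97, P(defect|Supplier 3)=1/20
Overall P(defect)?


P(B) = Σ P(B|Aᵢ)×P(Aᵢ)
  17/100×35/97 = 119/1940
  7/50×14/97 = 49/2425
  1/20×48/97 = 12/485
Sum = 1031/9700

P(defect) = 1031/9700 ≈ 10.63%


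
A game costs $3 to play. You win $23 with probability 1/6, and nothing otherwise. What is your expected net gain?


E[gain] = (23-3)×1/6 + (-3)×5/6
= 10/3 - 5/2 = 5/6

Expected net gain = $5/6 ≈ $0.83


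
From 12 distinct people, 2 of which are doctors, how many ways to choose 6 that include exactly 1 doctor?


Choose 1 of the 2 doctors and 5 of the other 10 people:
C(2,1)×C(10,5) = 2×252 = 504

504


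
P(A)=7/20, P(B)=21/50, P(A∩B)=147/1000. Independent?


P(A)×P(B) = 147/1000
P(A∩B) = 147/1000
Equal ✓ → Independent

Yes, independent


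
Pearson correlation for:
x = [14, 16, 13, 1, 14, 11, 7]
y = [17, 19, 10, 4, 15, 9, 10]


n=7, Σx=76, Σy=84, Σxy=1055, Σx²=988, Σy²=1172
r = (7×1055 - 76×84)/√((7×988 - 76²)(7×1172 - 84²))
= 1001/√(1140×1148) = 1001/√1308720 ≈ 1001/1143.9930 ≈ 0.8750

r ≈ 0.8750


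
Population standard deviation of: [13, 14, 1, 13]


Mean = 41/4
  (13-41/4)²=121/16
  (14-41/4)²=225/16
  (1-41/4)²=1369/16
  (13-41/4)²=121/16
Σ(x-μ)² = 459/4
σ² = (459/4)/4 = 459/16

σ = √(459/16) ≈ 5.3561


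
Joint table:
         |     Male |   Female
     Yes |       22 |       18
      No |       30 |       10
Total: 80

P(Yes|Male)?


P(Yes|Male) = 22/(22+30) = 22/52 = 11/26

P = 11/26 ≈ 42.31%


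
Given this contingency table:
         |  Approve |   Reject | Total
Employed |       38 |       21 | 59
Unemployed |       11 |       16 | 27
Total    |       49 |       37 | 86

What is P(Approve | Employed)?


P(Approve | Employed) = 38/(38+21) = 38/59

P(Approve|Employed) = 38/59 ≈ 64.41%


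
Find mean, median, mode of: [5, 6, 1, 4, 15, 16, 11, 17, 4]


Sorted: [1, 4, 4, 5, 6, 11, 15, 16, 17]
Mean = 79/9
Median = 6
Freq: {5: 1, 6: 1, 1: 1, 4: 2, 15: 1, 16: 1, 11: 1, 17: 1}
Mode: [4]

Mean=79/9, Median=6, Mode=4


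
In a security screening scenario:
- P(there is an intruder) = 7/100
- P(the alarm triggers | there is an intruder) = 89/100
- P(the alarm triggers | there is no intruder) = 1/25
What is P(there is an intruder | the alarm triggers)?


Using Bayes' theorem:
P(A|B) = P(B|A)·P(A) / P(B)

P(the alarm triggers) = 89/100 × 7/100 + 1/25 × 93/100
= 623/10000 + 93/2500 = 199/2000

P(there is an intruder|the alarm triggers) = (623/10000) / (199/2000) = 623/995

P(there is an intruder|the alarm triggers) = 623/995 ≈ 62.61%


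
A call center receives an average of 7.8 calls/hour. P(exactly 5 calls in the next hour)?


Poisson(λ=7.8): P(X=5) = e^(-λ)×λ^k/k!
= e^(-7.8) × 7.8^5 / 5!
≈ 0.000409734979 × 28871.74368 / 120 ≈ 0.098581

P(X=5) ≈ 0.098581 ≈ 9.86%


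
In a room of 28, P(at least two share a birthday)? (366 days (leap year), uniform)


P(all different) = Π(366-i)/366 for i=0..27
= 0.346570
P(match) = 1 - 0.346570 = 0.653430

P ≈ 0.6534 ≈ 65.34%


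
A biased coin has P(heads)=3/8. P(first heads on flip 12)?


Geometric: P(X=12) = (1-p)^(k-1)×p = (5/8)^11×3/8 = 146484375/68719476736

P(X=12) = 146484375/68719476736 ≈ 0.21%


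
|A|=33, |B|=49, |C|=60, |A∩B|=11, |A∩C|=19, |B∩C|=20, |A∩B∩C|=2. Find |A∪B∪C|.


|A∪B∪C| = 33+49+60-11-19-20+2 = 94

|A∪B∪C| = 94


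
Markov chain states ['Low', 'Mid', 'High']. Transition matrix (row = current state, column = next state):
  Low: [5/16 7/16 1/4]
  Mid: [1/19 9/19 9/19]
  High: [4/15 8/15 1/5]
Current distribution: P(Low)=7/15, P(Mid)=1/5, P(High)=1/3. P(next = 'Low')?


P(next=Low) = Σᵢ P(now=i)×P(i→Low)
= 7/15×5/16 + 1/5×1/19 + 1/3×4/15
= 7/48 + 1/95 + 4/45 = 671/2736

P = 671/2736 ≈ 0.2452


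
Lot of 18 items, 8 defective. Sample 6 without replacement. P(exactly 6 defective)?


Hypergeometric: C(8,6)×C(10,0)/C(18,6)
= 28×1/18564 = 1/663

P(X=6) = 1/663 ≈ 0.15%


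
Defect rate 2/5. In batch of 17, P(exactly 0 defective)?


Binomial: P(X=0) = C(17,0)×p^0×(1-p)^17
= 1 × 1 × 129140163/762939453125 = 129140163/762939453125

P(X=0) = 129140163/762939453125 ≈ 0.02%


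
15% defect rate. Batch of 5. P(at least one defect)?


P(all good) = (17/20)^5 = 1419857/3200000
P(≥1 defect) = 1780143/3200000

P = 1780143/3200000 ≈ 55.63%


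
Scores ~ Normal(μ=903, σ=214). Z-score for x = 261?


z = (x - μ)/σ = (261 - 903)/214 = -3.0

z = -3.0


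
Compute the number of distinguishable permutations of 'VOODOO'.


Letters: 6, freq: {'V': 1, 'O': 4, 'D': 1}
6!/(1!×4!×1!) = 720/24 = 30

30


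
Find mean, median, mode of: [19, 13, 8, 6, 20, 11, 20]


Sorted: [6, 8, 11, 13, 19, 20, 20]
Mean = 97/7
Median = 13
Freq: {19: 1, 13: 1, 8: 1, 6: 1, 20: 2, 11: 1}
Mode: [20]

Mean=97/7, Median=13, Mode=20


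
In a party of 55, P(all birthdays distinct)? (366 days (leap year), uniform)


P(all different) = Π(366-i)/366 for i=0..54
= (366/366)×(365/366)×...×(312/366)
= 0.013909

P ≈ 0.0139 ≈ 1.39%


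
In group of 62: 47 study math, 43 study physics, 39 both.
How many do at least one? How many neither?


|A∪B| = 47+43-39 = 51
Neither = 62-51 = 11

At least one: 51; Neither: 11


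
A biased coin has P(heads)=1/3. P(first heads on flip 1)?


Geometric: P(X=1) = (1-p)^(k-1)×p = (2/3)^0×1/3 = 1/3

P(X=1) = 1/3 ≈ 33.33%


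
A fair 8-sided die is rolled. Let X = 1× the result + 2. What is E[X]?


E[die] = (1+8)/2 = 9/2
E[X] = 1×9/2 + 2 = 13/2

E[X] = 13/2


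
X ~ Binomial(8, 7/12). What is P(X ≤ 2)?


P(X ≤ 2) = Σ P(X=i) for i=0..2
P(X=0) = 390625/429981696
P(X=1) = 546875/53747712
P(X=2) = 5359375/107495424
Sum = 8734375/143327232

P(X ≤ 2) = 8734375/143327232 ≈ 6.09%


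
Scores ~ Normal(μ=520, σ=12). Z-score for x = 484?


z = (x - μ)/σ = (484 - 520)/12 = -3.0

z = -3.0


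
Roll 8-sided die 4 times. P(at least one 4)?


P(no 4)^4 = (7/8)^4 = 2401/4096
P(≥1) = 1 - 2401/4096 = 1695/4096

P = 1695/4096 ≈ 41.38%


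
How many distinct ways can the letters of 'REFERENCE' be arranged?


Letters: 9, freq: {'R': 2, 'E': 4, 'F': 1, 'N': 1, 'C': 1}
9!/(2!×4!×1!×1!×1!) = 362880/48 = 7560

7560


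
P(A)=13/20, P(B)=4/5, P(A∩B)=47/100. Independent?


P(A)×P(B) = 13/25
P(A∩B) = 47/100
Not equal → NOT independent

No, not independent


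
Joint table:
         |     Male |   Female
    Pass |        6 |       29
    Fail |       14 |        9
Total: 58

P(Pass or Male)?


P(Pass∨Male) = P(Pass) + P(Male) - P(Pass∧Male)
= (35 + 20 - 6)/58 = 49/58

P = 49/58 ≈ 84.48%


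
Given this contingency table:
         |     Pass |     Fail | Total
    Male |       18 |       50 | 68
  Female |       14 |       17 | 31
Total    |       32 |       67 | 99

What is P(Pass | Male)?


P(Pass | Male) = 18/(18+50) = 18/68 = 9/34

P(Pass|Male) = 9/34 ≈ 26.47%


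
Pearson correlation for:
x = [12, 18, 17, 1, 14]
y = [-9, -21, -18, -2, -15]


n=5, Σx=62, Σy=-65, Σxy=-1004, Σx²=954, Σy²=1075
r = (5×(-1004) - 62×(-65))/√((5×954 - 62²)(5×1075 - (-65)²))
= -990/√(926×1150) = -990/√1064900 ≈ -990/1031.9399 ≈ -0.9594

r ≈ -0.9594


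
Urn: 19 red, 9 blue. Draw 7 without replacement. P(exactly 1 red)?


Hypergeometric: C(19,1)×C(9,6)/C(28,7)
= 19×84/1184040 = 133/98670

P(X=1) = 133/98670 ≈ 0.13%


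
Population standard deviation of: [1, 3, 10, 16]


Mean = 30/4 = 15/2
  (1-15/2)²=169/4
  (3-15/2)²=81/4
  (10-15/2)²=25/4
  (16-15/2)²=289/4
Σ(x-μ)² = 141
σ² = 141/4

σ = √(141/4) ≈ 5.9372


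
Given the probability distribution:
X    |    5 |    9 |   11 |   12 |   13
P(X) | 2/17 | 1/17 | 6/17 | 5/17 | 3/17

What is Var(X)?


E[X] = 184/17
E[X²] = 2084/17
Var(X) = E[X²] - (E[X])² = 2084/17 - 33856/289 = 1572/289

Var(X) = 1572/289 ≈ 5.4394


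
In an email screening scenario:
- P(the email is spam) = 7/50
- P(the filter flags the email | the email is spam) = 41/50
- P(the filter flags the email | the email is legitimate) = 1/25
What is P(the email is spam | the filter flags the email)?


Using Bayes' theorem:
P(A|B) = P(B|A)·P(A) / P(B)

P(the filter flags the email) = 41/50 × 7/50 + 1/25 × 43/50
= 287/2500 + 43/1250 = 373/2500

P(the email is spam|the filter flags the email) = (287/2500) / (373/2500) = 287/373

P(the email is spam|the filter flags the email) = 287/373 ≈ 76.94%


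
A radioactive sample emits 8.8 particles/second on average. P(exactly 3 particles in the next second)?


Poisson(λ=8.8): P(X=3) = e^(-λ)×λ^k/k!
= e^(-8.8) × 8.8^3 / 3!
≈ 0.0001507330751 × 681.472 / 6 ≈ 0.017120

P(X=3) ≈ 0.017120 ≈ 1.71%


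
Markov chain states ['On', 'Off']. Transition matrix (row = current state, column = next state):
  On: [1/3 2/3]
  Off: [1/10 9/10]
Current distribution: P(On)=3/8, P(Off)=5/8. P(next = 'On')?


P(next=On) = Σᵢ P(now=i)×P(i→On)
= 3/8×1/3 + 5/8×1/10
= 1/8 + 1/16 = 3/16

P = 3/16 ≈ 0.1875


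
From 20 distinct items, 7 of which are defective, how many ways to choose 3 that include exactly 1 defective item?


Choose 1 of the 7 defective items and 2 of the other 13 items:
C(7,1)×C(13,2) = 7×78 = 546

546


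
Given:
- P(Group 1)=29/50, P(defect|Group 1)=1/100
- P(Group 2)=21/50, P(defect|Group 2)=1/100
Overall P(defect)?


P(B) = Σ P(B|Aᵢ)×P(Aᵢ)
  1/100×29/50 = 29/5000
  1/100×21/50 = 21/5000
Sum = 1/100

P(defect) = 1/100 ≈ 1.00%


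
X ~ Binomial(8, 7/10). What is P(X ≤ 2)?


P(X ≤ 2) = Σ P(X=i) for i=0..2
P(X=0) = 6561/100000000
P(X=1) = 15309/12500000
P(X=2) = 250047/25000000
Sum = 1129221/100000000

P(X ≤ 2) = 1129221/100000000 ≈ 1.13%


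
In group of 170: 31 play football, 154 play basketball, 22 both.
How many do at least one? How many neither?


|A∪B| = 31+154-22 = 163
Neither = 170-163 = 7

At least one: 163; Neither: 7


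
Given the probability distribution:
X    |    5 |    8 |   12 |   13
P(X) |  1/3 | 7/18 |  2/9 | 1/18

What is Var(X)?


E[X] = 49/6
E[X²] = 1343/18
Var(X) = E[X²] - (E[X])² = 1343/18 - 2401/36 = 95/12

Var(X) = 95/12 ≈ 7.9167


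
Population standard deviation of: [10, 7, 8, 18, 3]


Mean = 46/5
  (10-46/5)²=16/25
  (7-46/5)²=121/25
  (8-46/5)²=36/25
  (18-46/5)²=1936/25
  (3-46/5)²=961/25
Σ(x-μ)² = 614/5
σ² = (614/5)/5 = 614/25

σ = √(614/25) ≈ 4.9558


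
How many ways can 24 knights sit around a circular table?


Circular arrangements of 24 distinct objects: fix one position to break rotational symmetry.
(n-1)! = 23! = 25852016738884976640000

25852016738884976640000


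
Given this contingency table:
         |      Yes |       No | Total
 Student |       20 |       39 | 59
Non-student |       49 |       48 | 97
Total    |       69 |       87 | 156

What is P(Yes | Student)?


P(Yes | Student) = 20/(20+39) = 20/59

P(Yes|Student) = 20/59 ≈ 33.90%


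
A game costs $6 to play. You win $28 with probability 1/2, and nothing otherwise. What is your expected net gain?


E[gain] = (28-6)×1/2 + (-6)×1/2
= 11 - 3 = 8

Expected net gain = $8 ≈ $8.00


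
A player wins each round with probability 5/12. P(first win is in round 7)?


Geometric: P(X=7) = (1-p)^(k-1)×p = (7/12)^6×5/12 = 588245/35831808

P(X=7) = 588245/35831808 ≈ 1.64%


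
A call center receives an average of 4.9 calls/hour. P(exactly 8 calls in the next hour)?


Poisson(λ=4.9): P(X=8) = e^(-λ)×λ^k/k!
= e^(-4.9) × 4.9^8 / 8!
≈ 0.007446583071 × 332329.305696 / 40320 ≈ 0.061377

P(X=8) ≈ 0.061377 ≈ 6.14%


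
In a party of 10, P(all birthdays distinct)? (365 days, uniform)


P(all different) = Π(365-i)/365 for i=0..9
= (365/365)×(364/365)×...×(356/365)
= 0.883052

P ≈ 0.8831 ≈ 88.31%


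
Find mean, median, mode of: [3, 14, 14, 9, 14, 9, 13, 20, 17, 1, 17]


Sorted: [1, 3, 9, 9, 13, 14, 14, 14, 17, 17, 20]
Mean = 131/11
Median = 14
Freq: {3: 1, 14: 3, 9: 2, 13: 1, 20: 1, 17: 2, 1: 1}
Mode: [14]

Mean=131/11, Median=14, Mode=14


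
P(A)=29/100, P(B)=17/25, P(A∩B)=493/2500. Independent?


P(A)×P(B) = 493/2500
P(A∩B) = 493/2500
Equal ✓ → Independent

Yes, independent


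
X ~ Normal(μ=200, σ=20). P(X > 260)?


z = (260-200)/20 = 3.0
P(X > 260) = 1 - P(Z ≤ 3.0) = 1 - 0.9987 = 0.0013

P(X > 260) ≈ 0.0013


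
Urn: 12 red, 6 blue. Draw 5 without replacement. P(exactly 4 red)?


Hypergeometric: C(12,4)×C(6,1)/C(18,5)
= 495×6/8568 = 165/476

P(X=4) = 165/476 ≈ 34.66%


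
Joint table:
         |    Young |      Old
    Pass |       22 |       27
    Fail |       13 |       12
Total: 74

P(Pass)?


P(Pass) = (22+27)/74 = 49/74

P(Pass) = 49/74 ≈ 66.22%


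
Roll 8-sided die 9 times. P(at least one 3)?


P(no 3)^9 = (7/8)^9 = 40353607/134217728
P(≥1) = 1 - 40353607/134217728 = 93864121/134217728

P = 93864121/134217728 ≈ 69.93%


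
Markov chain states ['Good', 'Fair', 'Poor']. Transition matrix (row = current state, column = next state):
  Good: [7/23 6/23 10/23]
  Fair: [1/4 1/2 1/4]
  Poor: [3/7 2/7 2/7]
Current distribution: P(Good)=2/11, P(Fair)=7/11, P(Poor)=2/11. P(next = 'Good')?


P(next=Good) = Σᵢ P(now=i)×P(i→Good)
= 2/11×7/23 + 7/11×1/4 + 2/11×3/7
= 14/253 + 7/44 + 6/77 = 2071/7084

P = 2071/7084 ≈ 0.2923


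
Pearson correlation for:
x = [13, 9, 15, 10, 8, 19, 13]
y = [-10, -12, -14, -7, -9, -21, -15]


n=7, Σx=87, Σy=-88, Σxy=-1184, Σx²=1169, Σy²=1236
r = (7×(-1184) - 87×(-88))/√((7×1169 - 87²)(7×1236 - (-88)²))
= -632/√(614×908) = -632/√557512 ≈ -632/746.6673 ≈ -0.8464

r ≈ -0.8464


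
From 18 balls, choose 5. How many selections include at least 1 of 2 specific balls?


Complement: C(18,5) - C(16,5) = 8568 - 4368 = 4200

4200


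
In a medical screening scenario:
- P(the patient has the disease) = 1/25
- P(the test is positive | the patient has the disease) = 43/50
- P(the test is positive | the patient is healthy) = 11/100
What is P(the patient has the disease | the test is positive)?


Using Bayes' theorem:
P(A|B) = P(B|A)·P(A) / P(B)

P(the test is positive) = 43/50 × 1/25 + 11/100 × 24/25
= 43/1250 + 66/625 = 7/50

P(the patient has the disease|the test is positive) = (43/1250) / (7/50) = 43/175

P(the patient has the disease|the test is positive) = 43/175 ≈ 24.57%


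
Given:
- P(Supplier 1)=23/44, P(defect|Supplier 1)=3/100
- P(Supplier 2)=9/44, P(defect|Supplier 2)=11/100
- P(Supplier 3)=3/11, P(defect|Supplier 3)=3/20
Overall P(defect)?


P(B) = Σ P(B|Aᵢ)×P(Aᵢ)
  3/100×23/44 = 69/4400
  11/100×9/44 = 9/400
  3/20×3/11 = 9/220
Sum = 87/1100

P(defect) = 87/1100 ≈ 7.91%


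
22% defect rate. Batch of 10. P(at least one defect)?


P(all good) = (39/50)^10 = 8140406085191601/97656250000000000
P(≥1 defect) = 89515843914808399/97656250000000000

P = 89515843914808399/97656250000000000 ≈ 91.66%


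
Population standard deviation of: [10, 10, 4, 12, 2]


Mean = 38/5
  (10-38/5)²=144/25
  (10-38/5)²=144/25
  (4-38/5)²=324/25
  (12-38/5)²=484/25
  (2-38/5)²=784/25
Σ(x-μ)² = 376/5
σ² = (376/5)/5 = 376/25

σ = √(376/25) ≈ 3.8781


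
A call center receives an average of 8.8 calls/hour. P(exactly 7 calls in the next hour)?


Poisson(λ=8.8): P(X=7) = e^(-λ)×λ^k/k!
= e^(-8.8) × 8.8^7 / 7!
≈ 0.0001507330751 × 4086755.9637 / 5040 ≈ 0.122224

P(X=7) ≈ 0.122224 ≈ 12.22%


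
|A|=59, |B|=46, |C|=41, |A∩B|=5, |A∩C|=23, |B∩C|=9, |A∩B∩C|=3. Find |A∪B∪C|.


|A∪B∪C| = 59+46+41-5-23-9+3 = 112

|A∪B∪C| = 112


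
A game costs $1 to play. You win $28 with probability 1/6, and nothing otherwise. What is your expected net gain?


E[gain] = (28-1)×1/6 + (-1)×5/6
= 9/2 - 5/6 = 11/3

Expected net gain = $11/3 ≈ $3.67


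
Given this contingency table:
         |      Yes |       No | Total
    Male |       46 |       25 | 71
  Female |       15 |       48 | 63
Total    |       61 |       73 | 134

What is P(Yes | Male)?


P(Yes | Male) = 46/(46+25) = 46/71

P(Yes|Male) = 46/71 ≈ 64.79%


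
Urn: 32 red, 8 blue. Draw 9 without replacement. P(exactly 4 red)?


Hypergeometric: C(32,4)×C(8,5)/C(40,9)
= 35960×56/273438880 = 12586/1708993

P(X=4) = 12586/1708993 ≈ 0.74%


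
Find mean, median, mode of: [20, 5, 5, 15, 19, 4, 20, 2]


Sorted: [2, 4, 5, 5, 15, 19, 20, 20]
Mean = 90/8 = 45/4
Median = 10
Freq: {20: 2, 5: 2, 15: 1, 19: 1, 4: 1, 2: 1}
Mode: [5, 20]

Mean=45/4, Median=10, Mode=[5, 20]


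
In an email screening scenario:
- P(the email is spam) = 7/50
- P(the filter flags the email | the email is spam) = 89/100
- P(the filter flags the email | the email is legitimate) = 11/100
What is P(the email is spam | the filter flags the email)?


Using Bayes' theorem:
P(A|B) = P(B|A)·P(A) / P(B)

P(the filter flags the email) = 89/100 × 7/50 + 11/100 × 43/50
= 623/5000 + 473/5000 = 137/625

P(the email is spam|the filter flags the email) = (623/5000) / (137/625) = 623/1096

P(the email is spam|the filter flags the email) = 623/1096 ≈ 56.84%


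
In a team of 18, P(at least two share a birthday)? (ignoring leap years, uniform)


P(all different) = Π(365-i)/365 for i=0..17
= 0.653089
P(match) = 1 - 0.653089 = 0.346911

P ≈ 0.3469 ≈ 34.69%


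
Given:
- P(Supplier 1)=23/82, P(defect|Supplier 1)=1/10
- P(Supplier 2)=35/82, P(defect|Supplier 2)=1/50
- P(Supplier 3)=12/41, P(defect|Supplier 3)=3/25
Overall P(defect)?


P(B) = Σ P(B|Aᵢ)×P(Aᵢ)
  1/10×23/82 = 23/820
  1/50×35/82 = 7/820
  3/25×12/41 = 36/1025
Sum = 147/2050

P(defect) = 147/2050 ≈ 7.17%


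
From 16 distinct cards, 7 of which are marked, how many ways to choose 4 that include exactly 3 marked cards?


Choose 3 of the 7 marked cards and 1 of the other 9 cards:
C(7,3)×C(9,1) = 35×9 = 315

315


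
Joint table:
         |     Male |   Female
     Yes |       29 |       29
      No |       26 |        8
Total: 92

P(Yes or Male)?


P(Yes∨Male) = P(Yes) + P(Male) - P(Yes∧Male)
= (58 + 55 - 29)/92 = 84/92 = 21/23

P = 21/23 ≈ 91.30%


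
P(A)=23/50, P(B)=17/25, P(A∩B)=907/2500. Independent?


P(A)×P(B) = 391/1250
P(A∩B) = 907/2500
Not equal → NOT independent

No, not independent


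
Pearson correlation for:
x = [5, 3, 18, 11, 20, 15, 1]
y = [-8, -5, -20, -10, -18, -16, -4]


n=7, Σx=73, Σy=-81, Σxy=-1129, Σx²=1105, Σy²=1185
r = (7×(-1129) - 73×(-81))/√((7×1105 - 73²)(7×1185 - (-81)²))
= -1990/√(2406×1734) = -1990/√4172004 ≈ -1990/2042.5484 ≈ -0.9743

r ≈ -0.9743


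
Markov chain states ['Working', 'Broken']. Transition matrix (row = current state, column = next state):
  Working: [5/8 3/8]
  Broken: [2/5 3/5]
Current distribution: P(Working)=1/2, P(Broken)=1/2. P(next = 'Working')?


P(next=Working) = Σᵢ P(now=i)×P(i→Working)
= 1/2×5/8 + 1/2×2/5
= 5/16 + 1/5 = 41/80

P = 41/80 ≈ 0.5125


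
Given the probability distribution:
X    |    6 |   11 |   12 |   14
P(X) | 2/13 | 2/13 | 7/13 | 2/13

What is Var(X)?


E[X] = 146/13
E[X²] = 1714/13
Var(X) = E[X²] - (E[X])² = 1714/13 - 21316/169 = 966/169

Var(X) = 966/169 ≈ 5.7160


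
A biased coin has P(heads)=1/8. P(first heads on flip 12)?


Geometric: P(X=12) = (1-p)^(k-1)×p = (7/8)^11×1/8 = 1977326743/68719476736

P(X=12) = 1977326743/68719476736 ≈ 2.88%


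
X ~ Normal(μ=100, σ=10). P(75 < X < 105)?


z₁=(75-100)/10=-2.5, z₂=(105-100)/10=0.5
P = Φ(0.5) - Φ(-2.5) = 0.691462 - 0.006210 = 0.685252 ≈ 0.6853

P(75 < X < 105) ≈ 0.6853


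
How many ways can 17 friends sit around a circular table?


Circular arrangements of 17 distinct objects: fix one position to break rotational symmetry.
(n-1)! = 16! = 20922789888000

20922789888000


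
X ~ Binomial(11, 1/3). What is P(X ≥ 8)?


P(X ≥ 8) = Σ P(X=i) for i=8..11
P(X=8) = 440/59049
P(X=9) = 220/177147
P(X=10) = 22/177147
P(X=11) = 1/177147
Sum = 521/59049

P(X ≥ 8) = 521/59049 ≈ 0.88%


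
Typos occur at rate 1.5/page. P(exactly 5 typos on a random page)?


Poisson(λ=1.5): P(X=5) = e^(-λ)×λ^k/k!
= e^(-1.5) × 1.5^5 / 5!
≈ 0.2231301601 × 7.59375 / 120 ≈ 0.014120

P(X=5) ≈ 0.014120 ≈ 1.41%


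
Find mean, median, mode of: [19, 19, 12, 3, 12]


Sorted: [3, 12, 12, 19, 19]
Mean = 65/5 = 13
Median = 12
Freq: {19: 2, 12: 2, 3: 1}
Mode: [12, 19]

Mean=13, Median=12, Mode=[12, 19]


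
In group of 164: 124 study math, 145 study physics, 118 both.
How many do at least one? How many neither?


|A∪B| = 124+145-118 = 151
Neither = 164-151 = 13

At least one: 151; Neither: 13


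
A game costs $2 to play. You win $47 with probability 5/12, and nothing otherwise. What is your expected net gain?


E[gain] = (47-2)×5/12 + (-2)×7/12
= 75/4 - 7/6 = 211/12

Expected net gain = $211/12 ≈ $17.58


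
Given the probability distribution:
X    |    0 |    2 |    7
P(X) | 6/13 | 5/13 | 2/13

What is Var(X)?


E[X] = 24/13
E[X²] = 118/13
Var(X) = E[X²] - (E[X])² = 118/13 - 576/169 = 958/169

Var(X) = 958/169 ≈ 5.6686


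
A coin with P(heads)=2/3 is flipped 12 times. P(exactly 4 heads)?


Binomial: P(X=4) = C(12,4)×p^4×(1-p)^8
= 495 × 16/81 × 1/6561 = 880/59049

P(X=4) = 880/59049 ≈ 1.49%


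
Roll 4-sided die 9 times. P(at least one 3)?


P(no 3)^9 = (3/4)^9 = 19683/262144
P(≥1) = 1 - 19683/262144 = 242461/262144

P = 242461/262144 ≈ 92.49%


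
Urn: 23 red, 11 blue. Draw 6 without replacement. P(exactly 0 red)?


Hypergeometric: C(23,0)×C(11,6)/C(34,6)
= 1×462/1344904 = 21/61132

P(X=0) = 21/61132 ≈ 0.03%


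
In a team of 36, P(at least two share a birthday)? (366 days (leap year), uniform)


P(all different) = Π(366-i)/366 for i=0..35
= 0.168667
P(match) = 1 - 0.168667 = 0.831333

P ≈ 0.8313 ≈ 83.13%


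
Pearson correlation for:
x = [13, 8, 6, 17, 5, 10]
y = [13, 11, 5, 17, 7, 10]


n=6, Σx=59, Σy=63, Σxy=711, Σx²=683, Σy²=753
r = (6×711 - 59×63)/√((6×683 - 59²)(6×753 - 63²))
= 549/√(617×549) = 549/√338733 ≈ 549/582.0077 ≈ 0.9433

r ≈ 0.9433


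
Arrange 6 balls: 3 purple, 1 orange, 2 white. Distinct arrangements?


6!/(3!×1!×2!) = 60

60


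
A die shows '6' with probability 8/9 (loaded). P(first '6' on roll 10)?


Geometric: P(X=10) = (1-p)^(k-1)×p = (1/9)^9×8/9 = 8/3486784401

P(X=10) = 8/3486784401 ≈ 0.00%


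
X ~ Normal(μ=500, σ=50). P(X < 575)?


z = (575-500)/50 = 1.5
P(Z < 1.5) = 0.9332

P(X < 575) ≈ 0.9332


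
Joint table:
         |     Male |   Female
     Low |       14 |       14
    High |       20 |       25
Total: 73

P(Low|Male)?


P(Low|Male) = 14/(14+20) = 14/34 = 7/17

P = 7/17 ≈ 41.18%


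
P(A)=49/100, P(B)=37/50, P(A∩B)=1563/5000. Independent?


P(A)×P(B) = 1813/5000
P(A∩B) = 1563/5000
Not equal → NOT independent

No, not independent
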